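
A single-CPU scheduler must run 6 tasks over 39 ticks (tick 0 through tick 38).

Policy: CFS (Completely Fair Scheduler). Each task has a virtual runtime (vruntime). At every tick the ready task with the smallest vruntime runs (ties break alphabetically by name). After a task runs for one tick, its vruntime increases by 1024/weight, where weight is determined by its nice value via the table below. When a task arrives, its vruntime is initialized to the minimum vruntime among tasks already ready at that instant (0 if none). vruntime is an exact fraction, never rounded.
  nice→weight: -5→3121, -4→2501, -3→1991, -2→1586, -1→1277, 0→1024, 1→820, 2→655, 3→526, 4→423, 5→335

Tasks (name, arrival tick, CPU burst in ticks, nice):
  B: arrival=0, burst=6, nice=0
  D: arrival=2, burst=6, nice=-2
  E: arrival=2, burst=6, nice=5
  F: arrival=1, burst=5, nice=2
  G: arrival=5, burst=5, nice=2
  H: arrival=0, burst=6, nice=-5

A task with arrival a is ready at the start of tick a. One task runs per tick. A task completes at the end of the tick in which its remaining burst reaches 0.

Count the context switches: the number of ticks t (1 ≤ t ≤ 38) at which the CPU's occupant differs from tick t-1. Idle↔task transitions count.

context switches = 31

t=0: vr[B=0 H=0] → run B
t=1: vr[B=1 F=0 H=0] → run F
t=2: vr[B=1 D=0 E=0 F=1024/655 H=0] → run D
t=3: vr[B=1 D=512/793 E=0 F=1024/655 H=0] → run E
t=4: vr[B=1 D=512/793 E=1024/335 F=1024/655 H=0] → run H
t=5: vr[B=1 D=512/793 E=1024/335 F=1024/655 G=1024/3121 H=1024/3121] → run G
t=6: vr[B=1 D=512/793 E=1024/335 F=1024/655 G=3866624/2044255 H=1024/3121] → run H
t=7: vr[B=1 D=512/793 E=1024/335 F=1024/655 G=3866624/2044255 H=2048/3121] → run D
t=8: vr[B=1 D=1024/793 E=1024/335 F=1024/655 G=3866624/2044255 H=2048/3121] → run H
t=9: vr[B=1 D=1024/793 E=1024/335 F=1024/655 G=3866624/2044255 H=3072/3121] → run H
t=10: vr[B=1 D=1024/793 E=1024/335 F=1024/655 G=3866624/2044255 H=4096/3121] → run B
t=11: vr[B=2 D=1024/793 E=1024/335 F=1024/655 G=3866624/2044255 H=4096/3121] → run D
t=12: vr[B=2 D=1536/793 E=1024/335 F=1024/655 G=3866624/2044255 H=4096/3121] → run H
t=13: vr[B=2 D=1536/793 E=1024/335 F=1024/655 G=3866624/2044255 H=5120/3121] → run F
t=14: vr[B=2 D=1536/793 E=1024/335 F=2048/655 G=3866624/2044255 H=5120/3121] → run H
t=15: vr[B=2 D=1536/793 E=1024/335 F=2048/655 G=3866624/2044255] → run G
t=16: vr[B=2 D=1536/793 E=1024/335 F=2048/655 G=7062528/2044255] → run D
t=17: vr[B=2 D=2048/793 E=1024/335 F=2048/655 G=7062528/2044255] → run B
t=18: vr[B=3 D=2048/793 E=1024/335 F=2048/655 G=7062528/2044255] → run D
t=19: vr[B=3 D=2560/793 E=1024/335 F=2048/655 G=7062528/2044255] → run B
t=20: vr[B=4 D=2560/793 E=1024/335 F=2048/655 G=7062528/2044255] → run E
t=21: vr[B=4 D=2560/793 E=2048/335 F=2048/655 G=7062528/2044255] → run F
t=22: vr[B=4 D=2560/793 E=2048/335 F=3072/655 G=7062528/2044255] → run D
t=23: vr[B=4 E=2048/335 F=3072/655 G=7062528/2044255] → run G
t=24: vr[B=4 E=2048/335 F=3072/655 G=10258432/2044255] → run B
t=25: vr[B=5 E=2048/335 F=3072/655 G=10258432/2044255] → run F
t=26: vr[B=5 E=2048/335 F=4096/655 G=10258432/2044255] → run B
t=27: vr[E=2048/335 F=4096/655 G=10258432/2044255] → run G
t=28: vr[E=2048/335 F=4096/655 G=13454336/2044255] → run E
t=29: vr[E=3072/335 F=4096/655 G=13454336/2044255] → run F
t=30: vr[E=3072/335 G=13454336/2044255] → run G
t=31: vr[E=3072/335] → run E
t=32: vr[E=4096/335] → run E
t=33: vr[E=1024/67] → run E
t=34: (idle)
t=35: (idle)
t=36: (idle)
t=37: (idle)
t=38: (idle)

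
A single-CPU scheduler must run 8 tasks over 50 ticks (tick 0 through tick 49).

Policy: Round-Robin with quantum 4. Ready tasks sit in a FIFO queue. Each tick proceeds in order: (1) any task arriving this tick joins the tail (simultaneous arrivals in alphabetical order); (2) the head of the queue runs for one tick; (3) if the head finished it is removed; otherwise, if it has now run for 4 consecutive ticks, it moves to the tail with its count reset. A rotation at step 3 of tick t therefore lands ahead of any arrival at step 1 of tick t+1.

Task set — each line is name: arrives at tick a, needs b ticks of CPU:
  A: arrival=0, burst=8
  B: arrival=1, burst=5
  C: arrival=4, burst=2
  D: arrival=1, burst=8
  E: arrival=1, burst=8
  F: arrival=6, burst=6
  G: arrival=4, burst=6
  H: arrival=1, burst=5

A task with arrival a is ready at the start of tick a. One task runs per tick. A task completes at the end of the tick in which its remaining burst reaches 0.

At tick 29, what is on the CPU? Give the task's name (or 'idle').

t=0: queue=[A] q_used=0 → run A
t=1: queue=[A,B,D,E,H] q_used=1 → run A
t=2: queue=[A,B,D,E,H] q_used=2 → run A
t=3: queue=[A,B,D,E,H] q_used=3 → run A
t=4: queue=[B,D,E,H,A,C,G] q_used=0 → run B
t=5: queue=[B,D,E,H,A,C,G] q_used=1 → run B
t=6: queue=[B,D,E,H,A,C,G,F] q_used=2 → run B
t=7: queue=[B,D,E,H,A,C,G,F] q_used=3 → run B
t=8: queue=[D,E,H,A,C,G,F,B] q_used=0 → run D
t=9: queue=[D,E,H,A,C,G,F,B] q_used=1 → run D
t=10: queue=[D,E,H,A,C,G,F,B] q_used=2 → run D
t=11: queue=[D,E,H,A,C,G,F,B] q_used=3 → run D
t=12: queue=[E,H,A,C,G,F,B,D] q_used=0 → run E
t=13: queue=[E,H,A,C,G,F,B,D] q_used=1 → run E
t=14: queue=[E,H,A,C,G,F,B,D] q_used=2 → run E
t=15: queue=[E,H,A,C,G,F,B,D] q_used=3 → run E
t=16: queue=[H,A,C,G,F,B,D,E] q_used=0 → run H
t=17: queue=[H,A,C,G,F,B,D,E] q_used=1 → run H
t=18: queue=[H,A,C,G,F,B,D,E] q_used=2 → run H
t=19: queue=[H,A,C,G,F,B,D,E] q_used=3 → run H
t=20: queue=[A,C,G,F,B,D,E,H] q_used=0 → run A
t=21: queue=[A,C,G,F,B,D,E,H] q_used=1 → run A
t=22: queue=[A,C,G,F,B,D,E,H] q_used=2 → run A
t=23: queue=[A,C,G,F,B,D,E,H] q_used=3 → run A
t=24: queue=[C,G,F,B,D,E,H] q_used=0 → run C
t=25: queue=[C,G,F,B,D,E,H] q_used=1 → run C
t=26: queue=[G,F,B,D,E,H] q_used=0 → run G
t=27: queue=[G,F,B,D,E,H] q_used=1 → run G
t=28: queue=[G,F,B,D,E,H] q_used=2 → run G
t=29: queue=[G,F,B,D,E,H] q_used=3 → run G
t=30: queue=[F,B,D,E,H,G] q_used=0 → run F
t=31: queue=[F,B,D,E,H,G] q_used=1 → run F
t=32: queue=[F,B,D,E,H,G] q_used=2 → run F
t=33: queue=[F,B,D,E,H,G] q_used=3 → run F
t=34: queue=[B,D,E,H,G,F] q_used=0 → run B
t=35: queue=[D,E,H,G,F] q_used=0 → run D
t=36: queue=[D,E,H,G,F] q_used=1 → run D
t=37: queue=[D,E,H,G,F] q_used=2 → run D
t=38: queue=[D,E,H,G,F] q_used=3 → run D
t=39: queue=[E,H,G,F] q_used=0 → run E
t=40: queue=[E,H,G,F] q_used=1 → run E
t=41: queue=[E,H,G,F] q_used=2 → run E
t=42: queue=[E,H,G,F] q_used=3 → run E
t=43: queue=[H,G,F] q_used=0 → run H
t=44: queue=[G,F] q_used=0 → run G
t=45: queue=[G,F] q_used=1 → run G
t=46: queue=[F] q_used=0 → run F
t=47: queue=[F] q_used=1 → run F
t=48: (idle)
t=49: (idle)

running at tick 29 = G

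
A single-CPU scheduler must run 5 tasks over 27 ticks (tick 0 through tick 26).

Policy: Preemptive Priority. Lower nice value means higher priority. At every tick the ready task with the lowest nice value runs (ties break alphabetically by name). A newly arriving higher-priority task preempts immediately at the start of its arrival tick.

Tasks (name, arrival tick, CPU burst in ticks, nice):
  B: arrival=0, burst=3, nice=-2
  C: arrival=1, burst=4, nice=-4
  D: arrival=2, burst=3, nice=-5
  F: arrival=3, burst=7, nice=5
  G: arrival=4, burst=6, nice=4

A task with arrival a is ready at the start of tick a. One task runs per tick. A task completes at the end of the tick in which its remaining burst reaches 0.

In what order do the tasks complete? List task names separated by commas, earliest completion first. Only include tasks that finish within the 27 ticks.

completion order = D, C, B, G, F

t=0: ready={B} → run B
t=1: ready={B,C} → run C
t=2: ready={B,C,D} → run D
t=3: ready={B,C,D,F} → run D
t=4: ready={B,C,D,F,G} → run D
t=5: ready={B,C,F,G} → run C
t=6: ready={B,C,F,G} → run C
t=7: ready={B,C,F,G} → run C
t=8: ready={B,F,G} → run B
t=9: ready={B,F,G} → run B
t=10: ready={F,G} → run G
t=11: ready={F,G} → run G
t=12: ready={F,G} → run G
t=13: ready={F,G} → run G
t=14: ready={F,G} → run G
t=15: ready={F,G} → run G
t=16: ready={F} → run F
t=17: ready={F} → run F
t=18: ready={F} → run F
t=19: ready={F} → run F
t=20: ready={F} → run F
t=21: ready={F} → run F
t=22: ready={F} → run F
t=23: (idle)
t=24: (idle)
t=25: (idle)
t=26: (idle)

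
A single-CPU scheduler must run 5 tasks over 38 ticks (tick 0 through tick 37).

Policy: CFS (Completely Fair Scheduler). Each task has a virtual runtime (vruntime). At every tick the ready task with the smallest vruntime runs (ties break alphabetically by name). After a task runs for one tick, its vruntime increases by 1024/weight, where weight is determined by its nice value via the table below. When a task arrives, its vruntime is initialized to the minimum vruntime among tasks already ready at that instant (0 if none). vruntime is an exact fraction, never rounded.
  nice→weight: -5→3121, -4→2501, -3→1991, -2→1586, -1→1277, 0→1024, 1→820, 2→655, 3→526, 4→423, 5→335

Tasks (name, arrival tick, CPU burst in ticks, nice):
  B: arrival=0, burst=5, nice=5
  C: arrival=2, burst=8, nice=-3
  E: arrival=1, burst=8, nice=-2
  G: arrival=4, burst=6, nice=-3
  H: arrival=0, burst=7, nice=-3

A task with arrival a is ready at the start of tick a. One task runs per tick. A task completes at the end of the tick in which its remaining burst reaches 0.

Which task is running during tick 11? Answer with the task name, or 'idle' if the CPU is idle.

t=0: vr[B=0 H=0] → run B
t=1: vr[B=1024/335 E=0 H=0] → run E
t=2: vr[B=1024/335 C=0 E=512/793 H=0] → run C
t=3: vr[B=1024/335 C=1024/1991 E=512/793 H=0] → run H
t=4: vr[B=1024/335 C=1024/1991 E=512/793 G=1024/1991 H=1024/1991] → run C
t=5: vr[B=1024/335 C=2048/1991 E=512/793 G=1024/1991 H=1024/1991] → run G
t=6: vr[B=1024/335 C=2048/1991 E=512/793 G=2048/1991 H=1024/1991] → run H
t=7: vr[B=1024/335 C=2048/1991 E=512/793 G=2048/1991 H=2048/1991] → run E
t=8: vr[B=1024/335 C=2048/1991 E=1024/793 G=2048/1991 H=2048/1991] → run C
t=9: vr[B=1024/335 C=3072/1991 E=1024/793 G=2048/1991 H=2048/1991] → run G
t=10: vr[B=1024/335 C=3072/1991 E=1024/793 G=3072/1991 H=2048/1991] → run H
t=11: vr[B=1024/335 C=3072/1991 E=1024/793 G=3072/1991 H=3072/1991] → run E
t=12: vr[B=1024/335 C=3072/1991 E=1536/793 G=3072/1991 H=3072/1991] → run C
t=13: vr[B=1024/335 C=4096/1991 E=1536/793 G=3072/1991 H=3072/1991] → run G
t=14: vr[B=1024/335 C=4096/1991 E=1536/793 G=4096/1991 H=3072/1991] → run H
t=15: vr[B=1024/335 C=4096/1991 E=1536/793 G=4096/1991 H=4096/1991] → run E
t=16: vr[B=1024/335 C=4096/1991 E=2048/793 G=4096/1991 H=4096/1991] → run C
t=17: vr[B=1024/335 C=5120/1991 E=2048/793 G=4096/1991 H=4096/1991] → run G
t=18: vr[B=1024/335 C=5120/1991 E=2048/793 G=5120/1991 H=4096/1991] → run H
t=19: vr[B=1024/335 C=5120/1991 E=2048/793 G=5120/1991 H=5120/1991] → run C
t=20: vr[B=1024/335 C=6144/1991 E=2048/793 G=5120/1991 H=5120/1991] → run G
t=21: vr[B=1024/335 C=6144/1991 E=2048/793 G=6144/1991 H=5120/1991] → run H
t=22: vr[B=1024/335 C=6144/1991 E=2048/793 G=6144/1991 H=6144/1991] → run E
t=23: vr[B=1024/335 C=6144/1991 E=2560/793 G=6144/1991 H=6144/1991] → run B
t=24: vr[B=2048/335 C=6144/1991 E=2560/793 G=6144/1991 H=6144/1991] → run C
t=25: vr[B=2048/335 C=7168/1991 E=2560/793 G=6144/1991 H=6144/1991] → run G
t=26: vr[B=2048/335 C=7168/1991 E=2560/793 H=6144/1991] → run H
t=27: vr[B=2048/335 C=7168/1991 E=2560/793] → run E
t=28: vr[B=2048/335 C=7168/1991 E=3072/793] → run C
t=29: vr[B=2048/335 E=3072/793] → run E
t=30: vr[B=2048/335 E=3584/793] → run E
t=31: vr[B=2048/335] → run B
t=32: vr[B=3072/335] → run B
t=33: vr[B=4096/335] → run B
t=34: (idle)
t=35: (idle)
t=36: (idle)
t=37: (idle)

running at tick 11 = E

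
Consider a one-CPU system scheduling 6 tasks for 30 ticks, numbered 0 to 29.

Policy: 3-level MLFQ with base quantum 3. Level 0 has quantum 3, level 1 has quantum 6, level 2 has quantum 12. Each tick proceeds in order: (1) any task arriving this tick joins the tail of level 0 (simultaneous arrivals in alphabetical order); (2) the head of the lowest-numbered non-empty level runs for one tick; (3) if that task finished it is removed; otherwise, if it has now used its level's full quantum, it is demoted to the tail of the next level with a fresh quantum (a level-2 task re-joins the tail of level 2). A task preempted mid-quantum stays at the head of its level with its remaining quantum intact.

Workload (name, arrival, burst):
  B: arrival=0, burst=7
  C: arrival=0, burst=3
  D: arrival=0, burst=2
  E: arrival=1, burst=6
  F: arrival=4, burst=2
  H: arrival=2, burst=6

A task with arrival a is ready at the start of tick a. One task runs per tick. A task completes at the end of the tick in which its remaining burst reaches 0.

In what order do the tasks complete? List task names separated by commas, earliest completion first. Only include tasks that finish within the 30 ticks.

t=0: L0/L1/L2 = BCD/-/- → run B
t=1: L0/L1/L2 = BCDE/-/- → run B
t=2: L0/L1/L2 = BCDEH/-/- → run B
t=3: L0/L1/L2 = CDEH/B/- → run C
t=4: L0/L1/L2 = CDEHF/B/- → run C
t=5: L0/L1/L2 = CDEHF/B/- → run C
t=6: L0/L1/L2 = DEHF/B/- → run D
t=7: L0/L1/L2 = DEHF/B/- → run D
t=8: L0/L1/L2 = EHF/B/- → run E
t=9: L0/L1/L2 = EHF/B/- → run E
t=10: L0/L1/L2 = EHF/B/- → run E
t=11: L0/L1/L2 = HF/BE/- → run H
t=12: L0/L1/L2 = HF/BE/- → run H
t=13: L0/L1/L2 = HF/BE/- → run H
t=14: L0/L1/L2 = F/BEH/- → run F
t=15: L0/L1/L2 = F/BEH/- → run F
t=16: L0/L1/L2 = -/BEH/- → run B
t=17: L0/L1/L2 = -/BEH/- → run B
t=18: L0/L1/L2 = -/BEH/- → run B
t=19: L0/L1/L2 = -/BEH/- → run B
t=20: L0/L1/L2 = -/EH/- → run E
t=21: L0/L1/L2 = -/EH/- → run E
t=22: L0/L1/L2 = -/EH/- → run E
t=23: L0/L1/L2 = -/H/- → run H
t=24: L0/L1/L2 = -/H/- → run H
t=25: L0/L1/L2 = -/H/- → run H
t=26: (idle)
t=27: (idle)
t=28: (idle)
t=29: (idle)

completion order = C, D, F, B, E, H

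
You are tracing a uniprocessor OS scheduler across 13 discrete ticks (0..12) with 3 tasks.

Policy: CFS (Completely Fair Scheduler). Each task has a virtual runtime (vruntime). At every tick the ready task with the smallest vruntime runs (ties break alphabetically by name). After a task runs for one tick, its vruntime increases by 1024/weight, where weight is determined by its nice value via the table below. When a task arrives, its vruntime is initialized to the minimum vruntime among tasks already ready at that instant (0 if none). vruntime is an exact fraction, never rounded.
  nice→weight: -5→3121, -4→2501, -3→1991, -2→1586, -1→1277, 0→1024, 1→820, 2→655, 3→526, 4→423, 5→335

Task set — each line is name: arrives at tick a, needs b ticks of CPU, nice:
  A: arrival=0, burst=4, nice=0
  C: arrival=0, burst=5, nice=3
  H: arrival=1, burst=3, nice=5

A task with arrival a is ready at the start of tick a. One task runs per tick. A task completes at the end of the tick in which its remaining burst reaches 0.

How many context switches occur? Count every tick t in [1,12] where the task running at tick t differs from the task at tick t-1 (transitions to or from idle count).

context switches = 10

t=0: vr[A=0 C=0] → run A
t=1: vr[A=1 C=0 H=0] → run C
t=2: vr[A=1 C=512/263 H=0] → run H
t=3: vr[A=1 C=512/263 H=1024/335] → run A
t=4: vr[A=2 C=512/263 H=1024/335] → run C
t=5: vr[A=2 C=1024/263 H=1024/335] → run A
t=6: vr[A=3 C=1024/263 H=1024/335] → run A
t=7: vr[C=1024/263 H=1024/335] → run H
t=8: vr[C=1024/263 H=2048/335] → run C
t=9: vr[C=1536/263 H=2048/335] → run C
t=10: vr[C=2048/263 H=2048/335] → run H
t=11: vr[C=2048/263] → run C
t=12: (idle)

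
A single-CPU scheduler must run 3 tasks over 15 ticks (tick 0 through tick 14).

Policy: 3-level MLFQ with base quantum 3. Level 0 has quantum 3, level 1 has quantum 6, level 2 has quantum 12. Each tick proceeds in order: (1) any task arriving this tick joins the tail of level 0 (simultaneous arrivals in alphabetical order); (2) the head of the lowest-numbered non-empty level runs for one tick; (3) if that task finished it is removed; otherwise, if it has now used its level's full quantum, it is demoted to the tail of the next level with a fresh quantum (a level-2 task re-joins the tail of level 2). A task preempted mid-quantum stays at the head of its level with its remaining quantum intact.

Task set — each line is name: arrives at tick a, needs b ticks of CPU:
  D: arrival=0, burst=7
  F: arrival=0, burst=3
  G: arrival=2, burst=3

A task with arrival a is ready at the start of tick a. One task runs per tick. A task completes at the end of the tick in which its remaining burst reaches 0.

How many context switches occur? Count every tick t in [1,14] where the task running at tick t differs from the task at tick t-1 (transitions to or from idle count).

t=0: L0/L1/L2 = DF/-/- → run D
t=1: L0/L1/L2 = DF/-/- → run D
t=2: L0/L1/L2 = DFG/-/- → run D
t=3: L0/L1/L2 = FG/D/- → run F
t=4: L0/L1/L2 = FG/D/- → run F
t=5: L0/L1/L2 = FG/D/- → run F
t=6: L0/L1/L2 = G/D/- → run G
t=7: L0/L1/L2 = G/D/- → run G
t=8: L0/L1/L2 = G/D/- → run G
t=9: L0/L1/L2 = -/D/- → run D
t=10: L0/L1/L2 = -/D/- → run D
t=11: L0/L1/L2 = -/D/- → run D
t=12: L0/L1/L2 = -/D/- → run D
t=13: (idle)
t=14: (idle)

context switches = 4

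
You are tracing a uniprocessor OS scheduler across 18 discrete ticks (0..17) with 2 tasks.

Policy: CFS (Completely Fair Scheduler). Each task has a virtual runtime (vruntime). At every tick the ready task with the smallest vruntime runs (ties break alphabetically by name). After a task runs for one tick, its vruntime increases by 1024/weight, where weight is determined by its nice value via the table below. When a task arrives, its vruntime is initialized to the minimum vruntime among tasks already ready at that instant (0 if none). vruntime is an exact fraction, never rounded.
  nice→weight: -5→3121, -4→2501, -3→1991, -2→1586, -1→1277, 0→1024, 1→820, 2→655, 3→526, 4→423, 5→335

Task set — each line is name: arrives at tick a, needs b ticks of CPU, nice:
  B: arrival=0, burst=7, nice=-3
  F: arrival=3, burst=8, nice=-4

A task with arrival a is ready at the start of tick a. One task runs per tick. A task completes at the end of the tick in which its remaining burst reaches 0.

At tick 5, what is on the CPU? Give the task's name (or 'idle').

t=0: vr[B=0] → run B
t=1: vr[B=1024/1991] → run B
t=2: vr[B=2048/1991] → run B
t=3: vr[B=3072/1991 F=3072/1991] → run B
t=4: vr[B=4096/1991 F=3072/1991] → run F
t=5: vr[B=4096/1991 F=9721856/4979491] → run F
t=6: vr[B=4096/1991 F=11760640/4979491] → run B
t=7: vr[B=5120/1991 F=11760640/4979491] → run F
t=8: vr[B=5120/1991 F=13799424/4979491] → run B
t=9: vr[B=6144/1991 F=13799424/4979491] → run F
t=10: vr[B=6144/1991 F=15838208/4979491] → run B
t=11: vr[F=15838208/4979491] → run F
t=12: vr[F=17876992/4979491] → run F
t=13: vr[F=19915776/4979491] → run F
t=14: vr[F=21954560/4979491] → run F
t=15: (idle)
t=16: (idle)
t=17: (idle)

running at tick 5 = F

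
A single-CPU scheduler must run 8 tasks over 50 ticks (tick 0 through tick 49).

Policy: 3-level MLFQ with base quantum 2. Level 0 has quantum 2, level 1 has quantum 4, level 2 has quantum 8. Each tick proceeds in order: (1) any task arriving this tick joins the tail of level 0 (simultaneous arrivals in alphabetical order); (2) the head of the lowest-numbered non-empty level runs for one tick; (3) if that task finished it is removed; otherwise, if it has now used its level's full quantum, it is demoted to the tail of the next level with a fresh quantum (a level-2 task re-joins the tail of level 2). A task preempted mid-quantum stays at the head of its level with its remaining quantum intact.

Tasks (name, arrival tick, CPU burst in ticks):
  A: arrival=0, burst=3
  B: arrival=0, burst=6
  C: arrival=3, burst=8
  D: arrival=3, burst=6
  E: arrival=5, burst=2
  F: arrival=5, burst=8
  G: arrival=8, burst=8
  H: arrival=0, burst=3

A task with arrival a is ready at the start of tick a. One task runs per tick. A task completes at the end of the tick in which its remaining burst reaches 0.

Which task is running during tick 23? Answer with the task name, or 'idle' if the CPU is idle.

running at tick 23 = C

t=0: L0/L1/L2 = ABH/-/- → run A
t=1: L0/L1/L2 = ABH/-/- → run A
t=2: L0/L1/L2 = BH/A/- → run B
t=3: L0/L1/L2 = BHCD/A/- → run B
t=4: L0/L1/L2 = HCD/AB/- → run H
t=5: L0/L1/L2 = HCDEF/AB/- → run H
t=6: L0/L1/L2 = CDEF/ABH/- → run C
t=7: L0/L1/L2 = CDEF/ABH/- → run C
t=8: L0/L1/L2 = DEFG/ABHC/- → run D
t=9: L0/L1/L2 = DEFG/ABHC/- → run D
t=10: L0/L1/L2 = EFG/ABHCD/- → run E
t=11: L0/L1/L2 = EFG/ABHCD/- → run E
t=12: L0/L1/L2 = FG/ABHCD/- → run F
t=13: L0/L1/L2 = FG/ABHCD/- → run F
t=14: L0/L1/L2 = G/ABHCDF/- → run G
t=15: L0/L1/L2 = G/ABHCDF/- → run G
t=16: L0/L1/L2 = -/ABHCDFG/- → run A
t=17: L0/L1/L2 = -/BHCDFG/- → run B
t=18: L0/L1/L2 = -/BHCDFG/- → run B
t=19: L0/L1/L2 = -/BHCDFG/- → run B
t=20: L0/L1/L2 = -/BHCDFG/- → run B
t=21: L0/L1/L2 = -/HCDFG/- → run H
t=22: L0/L1/L2 = -/CDFG/- → run C
t=23: L0/L1/L2 = -/CDFG/- → run C
t=24: L0/L1/L2 = -/CDFG/- → run C
t=25: L0/L1/L2 = -/CDFG/- → run C
t=26: L0/L1/L2 = -/DFG/C → run D
t=27: L0/L1/L2 = -/DFG/C → run D
t=28: L0/L1/L2 = -/DFG/C → run D
t=29: L0/L1/L2 = -/DFG/C → run D
t=30: L0/L1/L2 = -/FG/C → run F
t=31: L0/L1/L2 = -/FG/C → run F
t=32: L0/L1/L2 = -/FG/C → run F
t=33: L0/L1/L2 = -/FG/C → run F
t=34: L0/L1/L2 = -/G/CF → run G
t=35: L0/L1/L2 = -/G/CF → run G
t=36: L0/L1/L2 = -/G/CF → run G
t=37: L0/L1/L2 = -/G/CF → run G
t=38: L0/L1/L2 = -/-/CFG → run C
t=39: L0/L1/L2 = -/-/CFG → run C
t=40: L0/L1/L2 = -/-/FG → run F
t=41: L0/L1/L2 = -/-/FG → run F
t=42: L0/L1/L2 = -/-/G → run G
t=43: L0/L1/L2 = -/-/G → run G
t=44: (idle)
t=45: (idle)
t=46: (idle)
t=47: (idle)
t=48: (idle)
t=49: (idle)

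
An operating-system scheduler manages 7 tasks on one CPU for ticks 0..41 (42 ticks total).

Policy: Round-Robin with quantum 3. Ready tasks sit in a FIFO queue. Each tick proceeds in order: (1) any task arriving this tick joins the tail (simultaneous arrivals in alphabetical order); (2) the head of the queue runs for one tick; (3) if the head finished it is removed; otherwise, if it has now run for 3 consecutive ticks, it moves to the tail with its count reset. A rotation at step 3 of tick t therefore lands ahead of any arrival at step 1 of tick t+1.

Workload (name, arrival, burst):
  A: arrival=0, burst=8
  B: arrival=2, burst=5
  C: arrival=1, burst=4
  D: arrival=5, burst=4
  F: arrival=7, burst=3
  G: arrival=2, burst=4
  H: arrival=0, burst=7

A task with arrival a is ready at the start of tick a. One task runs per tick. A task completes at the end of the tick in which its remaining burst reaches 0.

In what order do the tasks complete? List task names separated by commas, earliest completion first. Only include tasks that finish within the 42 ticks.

t=0: queue=[A,H] q_used=0 → run A
t=1: queue=[A,H,C] q_used=1 → run A
t=2: queue=[A,H,C,B,G] q_used=2 → run A
t=3: queue=[H,C,B,G,A] q_used=0 → run H
t=4: queue=[H,C,B,G,A] q_used=1 → run H
t=5: queue=[H,C,B,G,A,D] q_used=2 → run H
t=6: queue=[C,B,G,A,D,H] q_used=0 → run C
t=7: queue=[C,B,G,A,D,H,F] q_used=1 → run C
t=8: queue=[C,B,G,A,D,H,F] q_used=2 → run C
t=9: queue=[B,G,A,D,H,F,C] q_used=0 → run B
t=10: queue=[B,G,A,D,H,F,C] q_used=1 → run B
t=11: queue=[B,G,A,D,H,F,C] q_used=2 → run B
t=12: queue=[G,A,D,H,F,C,B] q_used=0 → run G
t=13: queue=[G,A,D,H,F,C,B] q_used=1 → run G
t=14: queue=[G,A,D,H,F,C,B] q_used=2 → run G
t=15: queue=[A,D,H,F,C,B,G] q_used=0 → run A
t=16: queue=[A,D,H,F,C,B,G] q_used=1 → run A
t=17: queue=[A,D,H,F,C,B,G] q_used=2 → run A
t=18: queue=[D,H,F,C,B,G,A] q_used=0 → run D
t=19: queue=[D,H,F,C,B,G,A] q_used=1 → run D
t=20: queue=[D,H,F,C,B,G,A] q_used=2 → run D
t=21: queue=[H,F,C,B,G,A,D] q_used=0 → run H
t=22: queue=[H,F,C,B,G,A,D] q_used=1 → run H
t=23: queue=[H,F,C,B,G,A,D] q_used=2 → run H
t=24: queue=[F,C,B,G,A,D,H] q_used=0 → run F
t=25: queue=[F,C,B,G,A,D,H] q_used=1 → run F
t=26: queue=[F,C,B,G,A,D,H] q_used=2 → run F
t=27: queue=[C,B,G,A,D,H] q_used=0 → run C
t=28: queue=[B,G,A,D,H] q_used=0 → run B
t=29: queue=[B,G,A,D,H] q_used=1 → run B
t=30: queue=[G,A,D,H] q_used=0 → run G
t=31: queue=[A,D,H] q_used=0 → run A
t=32: queue=[A,D,H] q_used=1 → run A
t=33: queue=[D,H] q_used=0 → run D
t=34: queue=[H] q_used=0 → run H
t=35: (idle)
t=36: (idle)
t=37: (idle)
t=38: (idle)
t=39: (idle)
t=40: (idle)
t=41: (idle)

completion order = F, C, B, G, A, D, H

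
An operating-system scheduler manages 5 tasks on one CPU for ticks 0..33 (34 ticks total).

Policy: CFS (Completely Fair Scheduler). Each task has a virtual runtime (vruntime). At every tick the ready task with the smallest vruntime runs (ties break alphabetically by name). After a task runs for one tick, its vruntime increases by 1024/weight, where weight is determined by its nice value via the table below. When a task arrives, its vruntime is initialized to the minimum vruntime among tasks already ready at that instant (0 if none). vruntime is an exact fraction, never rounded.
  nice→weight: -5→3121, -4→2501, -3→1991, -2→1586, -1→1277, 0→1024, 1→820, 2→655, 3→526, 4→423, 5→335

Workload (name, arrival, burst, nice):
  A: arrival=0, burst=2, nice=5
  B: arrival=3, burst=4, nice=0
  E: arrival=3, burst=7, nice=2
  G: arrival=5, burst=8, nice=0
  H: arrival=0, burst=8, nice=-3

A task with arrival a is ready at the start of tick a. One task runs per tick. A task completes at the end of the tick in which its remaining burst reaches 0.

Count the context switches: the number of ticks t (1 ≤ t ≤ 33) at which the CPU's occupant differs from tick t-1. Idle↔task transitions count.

context switches = 23

t=0: vr[A=0 H=0] → run A
t=1: vr[A=1024/335 H=0] → run H
t=2: vr[A=1024/335 H=1024/1991] → run H
t=3: vr[A=1024/335 B=2048/1991 E=2048/1991 H=2048/1991] → run B
t=4: vr[A=1024/335 B=4039/1991 E=2048/1991 H=2048/1991] → run E
t=5: vr[A=1024/335 B=4039/1991 E=3380224/1304105 G=2048/1991 H=2048/1991] → run G
t=6: vr[A=1024/335 B=4039/1991 E=3380224/1304105 G=4039/1991 H=2048/1991] → run H
t=7: vr[A=1024/335 B=4039/1991 E=3380224/1304105 G=4039/1991 H=3072/1991] → run H
t=8: vr[A=1024/335 B=4039/1991 E=3380224/1304105 G=4039/1991 H=4096/1991] → run B
t=9: vr[A=1024/335 B=6030/1991 E=3380224/1304105 G=4039/1991 H=4096/1991] → run G
t=10: vr[A=1024/335 B=6030/1991 E=3380224/1304105 G=6030/1991 H=4096/1991] → run H
t=11: vr[A=1024/335 B=6030/1991 E=3380224/1304105 G=6030/1991 H=5120/1991] → run H
t=12: vr[A=1024/335 B=6030/1991 E=3380224/1304105 G=6030/1991 H=6144/1991] → run E
t=13: vr[A=1024/335 B=6030/1991 E=5419008/1304105 G=6030/1991 H=6144/1991] → run B
t=14: vr[A=1024/335 B=8021/1991 E=5419008/1304105 G=6030/1991 H=6144/1991] → run G
t=15: vr[A=1024/335 B=8021/1991 E=5419008/1304105 G=8021/1991 H=6144/1991] → run A
t=16: vr[B=8021/1991 E=5419008/1304105 G=8021/1991 H=6144/1991] → run H
t=17: vr[B=8021/1991 E=5419008/1304105 G=8021/1991 H=7168/1991] → run H
t=18: vr[B=8021/1991 E=5419008/1304105 G=8021/1991] → run B
t=19: vr[E=5419008/1304105 G=8021/1991] → run G
t=20: vr[E=5419008/1304105 G=10012/1991] → run E
t=21: vr[E=7457792/1304105 G=10012/1991] → run G
t=22: vr[E=7457792/1304105 G=12003/1991] → run E
t=23: vr[E=9496576/1304105 G=12003/1991] → run G
t=24: vr[E=9496576/1304105 G=13994/1991] → run G
t=25: vr[E=9496576/1304105 G=15985/1991] → run E
t=26: vr[E=2307072/260821 G=15985/1991] → run G
t=27: vr[E=2307072/260821] → run E
t=28: vr[E=13574144/1304105] → run E
t=29: (idle)
t=30: (idle)
t=31: (idle)
t=32: (idle)
t=33: (idle)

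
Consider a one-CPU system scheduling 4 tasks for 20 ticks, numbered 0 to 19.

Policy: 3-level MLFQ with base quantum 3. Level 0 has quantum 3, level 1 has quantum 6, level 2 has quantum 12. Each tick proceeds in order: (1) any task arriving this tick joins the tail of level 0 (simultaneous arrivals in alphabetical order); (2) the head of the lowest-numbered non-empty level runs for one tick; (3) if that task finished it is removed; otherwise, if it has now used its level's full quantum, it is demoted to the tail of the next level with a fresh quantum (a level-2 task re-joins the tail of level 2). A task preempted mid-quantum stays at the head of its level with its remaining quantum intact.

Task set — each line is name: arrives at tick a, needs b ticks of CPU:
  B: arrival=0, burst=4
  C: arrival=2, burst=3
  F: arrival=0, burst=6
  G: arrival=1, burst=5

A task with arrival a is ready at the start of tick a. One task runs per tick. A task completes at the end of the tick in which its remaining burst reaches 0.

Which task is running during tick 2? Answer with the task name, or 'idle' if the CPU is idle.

t=0: L0/L1/L2 = BF/-/- → run B
t=1: L0/L1/L2 = BFG/-/- → run B
t=2: L0/L1/L2 = BFGC/-/- → run B
t=3: L0/L1/L2 = FGC/B/- → run F
t=4: L0/L1/L2 = FGC/B/- → run F
t=5: L0/L1/L2 = FGC/B/- → run F
t=6: L0/L1/L2 = GC/BF/- → run G
t=7: L0/L1/L2 = GC/BF/- → run G
t=8: L0/L1/L2 = GC/BF/- → run G
t=9: L0/L1/L2 = C/BFG/- → run C
t=10: L0/L1/L2 = C/BFG/- → run C
t=11: L0/L1/L2 = C/BFG/- → run C
t=12: L0/L1/L2 = -/BFG/- → run B
t=13: L0/L1/L2 = -/FG/- → run F
t=14: L0/L1/L2 = -/FG/- → run F
t=15: L0/L1/L2 = -/FG/- → run F
t=16: L0/L1/L2 = -/G/- → run G
t=17: L0/L1/L2 = -/G/- → run G
t=18: (idle)
t=19: (idle)

running at tick 2 = B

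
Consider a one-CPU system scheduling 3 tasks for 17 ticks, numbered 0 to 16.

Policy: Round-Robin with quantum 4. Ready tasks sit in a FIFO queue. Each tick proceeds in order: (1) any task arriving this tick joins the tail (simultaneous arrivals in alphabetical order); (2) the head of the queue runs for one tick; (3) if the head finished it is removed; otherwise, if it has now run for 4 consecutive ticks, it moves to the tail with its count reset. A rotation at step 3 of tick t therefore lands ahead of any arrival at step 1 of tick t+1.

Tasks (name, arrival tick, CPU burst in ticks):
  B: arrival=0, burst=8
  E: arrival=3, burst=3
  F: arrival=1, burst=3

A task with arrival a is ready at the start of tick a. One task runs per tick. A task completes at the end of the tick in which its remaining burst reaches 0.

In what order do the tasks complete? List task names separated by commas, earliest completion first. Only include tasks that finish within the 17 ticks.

t=0: queue=[B] q_used=0 → run B
t=1: queue=[B,F] q_used=1 → run B
t=2: queue=[B,F] q_used=2 → run B
t=3: queue=[B,F,E] q_used=3 → run B
t=4: queue=[F,E,B] q_used=0 → run F
t=5: queue=[F,E,B] q_used=1 → run F
t=6: queue=[F,E,B] q_used=2 → run F
t=7: queue=[E,B] q_used=0 → run E
t=8: queue=[E,B] q_used=1 → run E
t=9: queue=[E,B] q_used=2 → run E
t=10: queue=[B] q_used=0 → run B
t=11: queue=[B] q_used=1 → run B
t=12: queue=[B] q_used=2 → run B
t=13: queue=[B] q_used=3 → run B
t=14: (idle)
t=15: (idle)
t=16: (idle)

completion order = F, E, B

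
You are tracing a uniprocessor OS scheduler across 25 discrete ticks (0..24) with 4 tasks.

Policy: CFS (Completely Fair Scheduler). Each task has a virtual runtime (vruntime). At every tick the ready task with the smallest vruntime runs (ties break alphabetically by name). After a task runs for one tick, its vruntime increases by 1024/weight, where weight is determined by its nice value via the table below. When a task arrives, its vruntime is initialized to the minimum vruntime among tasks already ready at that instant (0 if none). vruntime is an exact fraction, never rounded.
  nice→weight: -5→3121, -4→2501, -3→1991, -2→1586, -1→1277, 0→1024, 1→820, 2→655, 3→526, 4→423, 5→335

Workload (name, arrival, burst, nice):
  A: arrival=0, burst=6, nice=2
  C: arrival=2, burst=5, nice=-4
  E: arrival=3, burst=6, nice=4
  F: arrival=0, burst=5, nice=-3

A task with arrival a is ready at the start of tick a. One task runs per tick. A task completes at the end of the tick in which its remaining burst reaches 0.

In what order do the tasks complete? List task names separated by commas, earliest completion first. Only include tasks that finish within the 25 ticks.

completion order = F, C, A, E

t=0: vr[A=0 F=0] → run A
t=1: vr[A=1024/655 F=0] → run F
t=2: vr[A=1024/655 C=1024/1991 F=1024/1991] → run C
t=3: vr[A=1024/655 C=4599808/4979491 E=1024/1991 F=1024/1991] → run E
t=4: vr[A=1024/655 C=4599808/4979491 E=2471936/842193 F=1024/1991] → run F
t=5: vr[A=1024/655 C=4599808/4979491 E=2471936/842193 F=2048/1991] → run C
t=6: vr[A=1024/655 C=6638592/4979491 E=2471936/842193 F=2048/1991] → run F
t=7: vr[A=1024/655 C=6638592/4979491 E=2471936/842193 F=3072/1991] → run C
t=8: vr[A=1024/655 C=8677376/4979491 E=2471936/842193 F=3072/1991] → run F
t=9: vr[A=1024/655 C=8677376/4979491 E=2471936/842193 F=4096/1991] → run A
t=10: vr[A=2048/655 C=8677376/4979491 E=2471936/842193 F=4096/1991] → run C
t=11: vr[A=2048/655 C=10716160/4979491 E=2471936/842193 F=4096/1991] → run F
t=12: vr[A=2048/655 C=10716160/4979491 E=2471936/842193] → run C
t=13: vr[A=2048/655 E=2471936/842193] → run E
t=14: vr[A=2048/655 E=4510720/842193] → run A
t=15: vr[A=3072/655 E=4510720/842193] → run A
t=16: vr[A=4096/655 E=4510720/842193] → run E
t=17: vr[A=4096/655 E=2183168/280731] → run A
t=18: vr[A=1024/131 E=2183168/280731] → run E
t=19: vr[A=1024/131 E=8588288/842193] → run A
t=20: vr[E=8588288/842193] → run E
t=21: vr[E=10627072/842193] → run E
t=22: (idle)
t=23: (idle)
t=24: (idle)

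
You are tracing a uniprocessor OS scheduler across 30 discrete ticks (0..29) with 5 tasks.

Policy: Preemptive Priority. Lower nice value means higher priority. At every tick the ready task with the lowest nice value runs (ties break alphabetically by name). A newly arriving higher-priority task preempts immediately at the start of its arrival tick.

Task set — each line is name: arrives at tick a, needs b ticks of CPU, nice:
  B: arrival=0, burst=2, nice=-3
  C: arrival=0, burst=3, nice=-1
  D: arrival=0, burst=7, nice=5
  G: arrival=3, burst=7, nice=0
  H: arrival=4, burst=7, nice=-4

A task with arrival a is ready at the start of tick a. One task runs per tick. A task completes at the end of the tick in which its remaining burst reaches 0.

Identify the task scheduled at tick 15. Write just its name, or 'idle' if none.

t=0: ready={B,C,D} → run B
t=1: ready={B,C,D} → run B
t=2: ready={C,D} → run C
t=3: ready={C,D,G} → run C
t=4: ready={C,D,G,H} → run H
t=5: ready={C,D,G,H} → run H
t=6: ready={C,D,G,H} → run H
t=7: ready={C,D,G,H} → run H
t=8: ready={C,D,G,H} → run H
t=9: ready={C,D,G,H} → run H
t=10: ready={C,D,G,H} → run H
t=11: ready={C,D,G} → run C
t=12: ready={D,G} → run G
t=13: ready={D,G} → run G
t=14: ready={D,G} → run G
t=15: ready={D,G} → run G
t=16: ready={D,G} → run G
t=17: ready={D,G} → run G
t=18: ready={D,G} → run G
t=19: ready={D} → run D
t=20: ready={D} → run D
t=21: ready={D} → run D
t=22: ready={D} → run D
t=23: ready={D} → run D
t=24: ready={D} → run D
t=25: ready={D} → run D
t=26: (idle)
t=27: (idle)
t=28: (idle)
t=29: (idle)

running at tick 15 = G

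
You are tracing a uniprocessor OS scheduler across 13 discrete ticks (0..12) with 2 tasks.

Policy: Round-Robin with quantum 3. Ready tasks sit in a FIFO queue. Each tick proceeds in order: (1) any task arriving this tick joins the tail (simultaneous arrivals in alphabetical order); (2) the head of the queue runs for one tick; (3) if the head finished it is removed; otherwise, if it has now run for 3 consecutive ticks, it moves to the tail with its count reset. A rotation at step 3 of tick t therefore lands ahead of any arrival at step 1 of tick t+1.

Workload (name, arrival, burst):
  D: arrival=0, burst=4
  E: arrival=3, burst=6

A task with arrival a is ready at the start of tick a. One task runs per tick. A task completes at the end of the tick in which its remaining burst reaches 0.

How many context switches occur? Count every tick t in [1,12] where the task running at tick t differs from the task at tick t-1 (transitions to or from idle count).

t=0: queue=[D] q_used=0 → run D
t=1: queue=[D] q_used=1 → run D
t=2: queue=[D] q_used=2 → run D
t=3: queue=[D,E] q_used=0 → run D
t=4: queue=[E] q_used=0 → run E
t=5: queue=[E] q_used=1 → run E
t=6: queue=[E] q_used=2 → run E
t=7: queue=[E] q_used=0 → run E
t=8: queue=[E] q_used=1 → run E
t=9: queue=[E] q_used=2 → run E
t=10: (idle)
t=11: (idle)
t=12: (idle)

context switches = 2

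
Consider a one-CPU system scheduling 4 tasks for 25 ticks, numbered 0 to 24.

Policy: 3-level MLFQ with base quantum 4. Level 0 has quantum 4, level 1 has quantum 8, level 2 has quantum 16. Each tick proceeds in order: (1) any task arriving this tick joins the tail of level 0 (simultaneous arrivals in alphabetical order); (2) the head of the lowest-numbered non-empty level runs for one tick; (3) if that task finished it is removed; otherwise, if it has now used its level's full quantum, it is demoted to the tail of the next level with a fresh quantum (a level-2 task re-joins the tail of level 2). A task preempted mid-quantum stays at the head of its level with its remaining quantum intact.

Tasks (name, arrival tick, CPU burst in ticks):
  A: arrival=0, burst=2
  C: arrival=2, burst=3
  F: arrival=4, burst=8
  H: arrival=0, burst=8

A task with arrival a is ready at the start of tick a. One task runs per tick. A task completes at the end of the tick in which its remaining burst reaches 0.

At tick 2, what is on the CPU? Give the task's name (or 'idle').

t=0: L0/L1/L2 = AH/-/- → run A
t=1: L0/L1/L2 = AH/-/- → run A
t=2: L0/L1/L2 = HC/-/- → run H
t=3: L0/L1/L2 = HC/-/- → run H
t=4: L0/L1/L2 = HCF/-/- → run H
t=5: L0/L1/L2 = HCF/-/- → run H
t=6: L0/L1/L2 = CF/H/- → run C
t=7: L0/L1/L2 = CF/H/- → run C
t=8: L0/L1/L2 = CF/H/- → run C
t=9: L0/L1/L2 = F/H/- → run F
t=10: L0/L1/L2 = F/H/- → run F
t=11: L0/L1/L2 = F/H/- → run F
t=12: L0/L1/L2 = F/H/- → run F
t=13: L0/L1/L2 = -/HF/- → run H
t=14: L0/L1/L2 = -/HF/- → run H
t=15: L0/L1/L2 = -/HF/- → run H
t=16: L0/L1/L2 = -/HF/- → run H
t=17: L0/L1/L2 = -/F/- → run F
t=18: L0/L1/L2 = -/F/- → run F
t=19: L0/L1/L2 = -/F/- → run F
t=20: L0/L1/L2 = -/F/- → run F
t=21: (idle)
t=22: (idle)
t=23: (idle)
t=24: (idle)

running at tick 2 = H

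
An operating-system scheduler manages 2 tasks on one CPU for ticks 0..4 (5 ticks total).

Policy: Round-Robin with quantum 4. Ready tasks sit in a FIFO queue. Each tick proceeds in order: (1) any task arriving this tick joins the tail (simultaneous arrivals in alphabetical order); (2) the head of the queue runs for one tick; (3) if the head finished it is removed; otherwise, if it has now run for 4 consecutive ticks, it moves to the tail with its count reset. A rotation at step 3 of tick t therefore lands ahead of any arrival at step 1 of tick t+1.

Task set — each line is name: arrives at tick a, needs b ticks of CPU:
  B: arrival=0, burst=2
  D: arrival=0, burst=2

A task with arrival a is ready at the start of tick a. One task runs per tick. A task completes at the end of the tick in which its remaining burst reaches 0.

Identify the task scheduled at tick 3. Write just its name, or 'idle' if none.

running at tick 3 = D

t=0: queue=[B,D] q_used=0 → run B
t=1: queue=[B,D] q_used=1 → run B
t=2: queue=[D] q_used=0 → run D
t=3: queue=[D] q_used=1 → run D
t=4: (idle)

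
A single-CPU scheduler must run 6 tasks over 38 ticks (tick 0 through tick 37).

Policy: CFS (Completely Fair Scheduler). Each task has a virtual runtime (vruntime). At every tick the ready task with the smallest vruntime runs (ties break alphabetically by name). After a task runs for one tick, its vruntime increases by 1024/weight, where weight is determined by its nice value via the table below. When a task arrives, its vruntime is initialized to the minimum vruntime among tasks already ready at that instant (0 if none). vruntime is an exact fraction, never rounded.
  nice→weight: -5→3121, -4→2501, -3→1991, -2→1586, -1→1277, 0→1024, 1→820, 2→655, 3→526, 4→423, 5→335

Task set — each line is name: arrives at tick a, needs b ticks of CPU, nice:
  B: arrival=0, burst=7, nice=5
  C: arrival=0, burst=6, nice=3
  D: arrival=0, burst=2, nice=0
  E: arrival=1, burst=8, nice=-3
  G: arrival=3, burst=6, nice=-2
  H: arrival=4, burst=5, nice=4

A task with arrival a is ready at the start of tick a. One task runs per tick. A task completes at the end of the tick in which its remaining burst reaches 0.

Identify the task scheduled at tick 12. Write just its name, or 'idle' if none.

t=0: vr[B=0 C=0 D=0] → run B
t=1: vr[B=1024/335 C=0 D=0 E=0] → run C
t=2: vr[B=1024/335 C=512/263 D=0 E=0] → run D
t=3: vr[B=1024/335 C=512/263 D=1 E=0 G=0] → run E
t=4: vr[B=1024/335 C=512/263 D=1 E=1024/1991 G=0 H=0] → run G
t=5: vr[B=1024/335 C=512/263 D=1 E=1024/1991 G=512/793 H=0] → run H
t=6: vr[B=1024/335 C=512/263 D=1 E=1024/1991 G=512/793 H=1024/423] → run E
t=7: vr[B=1024/335 C=512/263 D=1 E=2048/1991 G=512/793 H=1024/423] → run G
t=8: vr[B=1024/335 C=512/263 D=1 E=2048/1991 G=1024/793 H=1024/423] → run D
t=9: vr[B=1024/335 C=512/263 E=2048/1991 G=1024/793 H=1024/423] → run E
t=10: vr[B=1024/335 C=512/263 E=3072/1991 G=1024/793 H=1024/423] → run G
t=11: vr[B=1024/335 C=512/263 E=3072/1991 G=1536/793 H=1024/423] → run E
t=12: vr[B=1024/335 C=512/263 E=4096/1991 G=1536/793 H=1024/423] → run G
t=13: vr[B=1024/335 C=512/263 E=4096/1991 G=2048/793 H=1024/423] → run C
t=14: vr[B=1024/335 C=1024/263 E=4096/1991 G=2048/793 H=1024/423] → run E
t=15: vr[B=1024/335 C=1024/263 E=5120/1991 G=2048/793 H=1024/423] → run H
t=16: vr[B=1024/335 C=1024/263 E=5120/1991 G=2048/793 H=2048/423] → run E
t=17: vr[B=1024/335 C=1024/263 E=6144/1991 G=2048/793 H=2048/423] → run G
t=18: vr[B=1024/335 C=1024/263 E=6144/1991 G=2560/793 H=2048/423] → run B
t=19: vr[B=2048/335 C=1024/263 E=6144/1991 G=2560/793 H=2048/423] → run E
t=20: vr[B=2048/335 C=1024/263 E=7168/1991 G=2560/793 H=2048/423] → run G
t=21: vr[B=2048/335 C=1024/263 E=7168/1991 H=2048/423] → run E
t=22: vr[B=2048/335 C=1024/263 H=2048/423] → run C
t=23: vr[B=2048/335 C=1536/263 H=2048/423] → run H
t=24: vr[B=2048/335 C=1536/263 H=1024/141] → run C
t=25: vr[B=2048/335 C=2048/263 H=1024/141] → run B
t=26: vr[B=3072/335 C=2048/263 H=1024/141] → run H
t=27: vr[B=3072/335 C=2048/263 H=4096/423] → run C
t=28: vr[B=3072/335 C=2560/263 H=4096/423] → run B
t=29: vr[B=4096/335 C=2560/263 H=4096/423] → run H
t=30: vr[B=4096/335 C=2560/263] → run C
t=31: vr[B=4096/335] → run B
t=32: vr[B=1024/67] → run B
t=33: vr[B=6144/335] → run B
t=34: (idle)
t=35: (idle)
t=36: (idle)
t=37: (idle)

running at tick 12 = G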